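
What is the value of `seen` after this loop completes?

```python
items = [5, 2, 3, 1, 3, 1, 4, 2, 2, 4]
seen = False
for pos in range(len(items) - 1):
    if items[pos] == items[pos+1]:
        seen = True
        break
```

Let's trace through this code step by step.

Initialize: items = [5, 2, 3, 1, 3, 1, 4, 2, 2, 4]
Initialize: seen = False
Entering loop: for pos in range(len(items) - 1):
After iteration 1: pos = 0, seen = False
After iteration 2: pos = 1, seen = False
After iteration 3: pos = 2, seen = False
After iteration 4: pos = 3, seen = False
After iteration 5: pos = 4, seen = False
After iteration 6: pos = 5, seen = False
After iteration 7: pos = 6, seen = False
After iteration 8: pos = 7, seen = True
Loop ends.

Final answer: True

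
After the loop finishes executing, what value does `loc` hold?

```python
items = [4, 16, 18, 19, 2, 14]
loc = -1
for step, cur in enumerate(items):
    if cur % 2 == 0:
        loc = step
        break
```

Let's trace through this code step by step.

Initialize: items = [4, 16, 18, 19, 2, 14]
Initialize: loc = -1
Entering loop: for step, cur in enumerate(items):
After iteration 1: step = 0, cur = 4, loc = 0
Loop ends.

Final answer: 0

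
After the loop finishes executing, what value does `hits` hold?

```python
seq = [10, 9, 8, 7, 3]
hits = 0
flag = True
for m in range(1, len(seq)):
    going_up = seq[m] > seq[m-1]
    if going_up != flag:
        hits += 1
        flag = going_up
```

Let's trace through this code step by step.

Initialize: seq = [10, 9, 8, 7, 3]
Initialize: hits = 0
Initialize: flag = True
Entering loop: for m in range(1, len(seq)):
After iteration 1: m = 1, hits = 1, flag = False
After iteration 2: m = 2, hits = 1, flag = False
After iteration 3: m = 3, hits = 1, flag = False
After iteration 4: m = 4, hits = 1, flag = False
Loop ends.

Final answer: 1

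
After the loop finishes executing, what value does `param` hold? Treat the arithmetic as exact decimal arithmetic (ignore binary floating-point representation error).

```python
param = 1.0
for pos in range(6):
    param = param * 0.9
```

Let's trace through this code step by step.

Initialize: param = 1.0
Entering loop: for pos in range(6):
After iteration 1: pos = 0, param = 0.9
After iteration 2: pos = 1, param = 0.81
After iteration 3: pos = 2, param = 0.729
After iteration 4: pos = 3, param = 0.6561
After iteration 5: pos = 4, param = 0.59049
After iteration 6: pos = 5, param = 0.531441
Loop ends.

Final answer: 0.531441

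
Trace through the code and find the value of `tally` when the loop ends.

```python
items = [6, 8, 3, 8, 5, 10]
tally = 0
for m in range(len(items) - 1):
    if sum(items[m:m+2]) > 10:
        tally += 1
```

Let's trace through this code step by step.

Initialize: items = [6, 8, 3, 8, 5, 10]
Initialize: tally = 0
Entering loop: for m in range(len(items) - 1):
After iteration 1: m = 0, tally = 1
After iteration 2: m = 1, tally = 2
After iteration 3: m = 2, tally = 3
After iteration 4: m = 3, tally = 4
After iteration 5: m = 4, tally = 5
Loop ends.

Final answer: 5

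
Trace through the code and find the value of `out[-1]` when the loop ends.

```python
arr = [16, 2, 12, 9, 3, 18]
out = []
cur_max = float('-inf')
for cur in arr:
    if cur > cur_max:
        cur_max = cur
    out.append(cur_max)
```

Let's trace through this code step by step.

Initialize: arr = [16, 2, 12, 9, 3, 18]
Initialize: out = []
Initialize: cur_max = -inf
Entering loop: for cur in arr:
After iteration 1: cur = 16, out = [16], cur_max = 16
After iteration 2: cur = 2, out = [16, 16], cur_max = 16
After iteration 3: cur = 12, out = [16, 16, 16], cur_max = 16
After iteration 4: cur = 9, out = [16, 16, 16, 16], cur_max = 16
After iteration 5: cur = 3, out = [16, 16, 16, 16, 16], cur_max = 16
After iteration 6: cur = 18, out = [16, 16, 16, 16, 16, 18], cur_max = 18
Loop ends.
out[-1] = 18

Final answer: 18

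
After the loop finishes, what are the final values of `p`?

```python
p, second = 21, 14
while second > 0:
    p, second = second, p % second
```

Let's trace through this code step by step.

Initialize: p = 21
Initialize: second = 14
Entering loop: while second > 0:
After iteration 1: p = 14, second = 7
After iteration 2: p = 7, second = 0
Loop ends.

Final answer: 7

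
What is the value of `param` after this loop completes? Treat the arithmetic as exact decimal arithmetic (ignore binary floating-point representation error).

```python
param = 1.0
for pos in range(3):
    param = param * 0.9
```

Let's trace through this code step by step.

Initialize: param = 1.0
Entering loop: for pos in range(3):
After iteration 1: pos = 0, param = 0.9
After iteration 2: pos = 1, param = 0.81
After iteration 3: pos = 2, param = 0.729
Loop ends.

Final answer: 0.729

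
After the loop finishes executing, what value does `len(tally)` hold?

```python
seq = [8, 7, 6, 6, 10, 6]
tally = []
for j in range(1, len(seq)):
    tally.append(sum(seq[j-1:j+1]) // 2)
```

Let's trace through this code step by step.

Initialize: seq = [8, 7, 6, 6, 10, 6]
Initialize: tally = []
Entering loop: for j in range(1, len(seq)):
After iteration 1: j = 1, tally = [7]
After iteration 2: j = 2, tally = [7, 6]
After iteration 3: j = 3, tally = [7, 6, 6]
After iteration 4: j = 4, tally = [7, 6, 6, 8]
After iteration 5: j = 5, tally = [7, 6, 6, 8, 8]
Loop ends.
len(tally) = 5

Final answer: 5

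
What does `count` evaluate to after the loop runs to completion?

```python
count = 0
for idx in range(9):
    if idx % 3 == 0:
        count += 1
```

Let's trace through this code step by step.

Initialize: count = 0
Entering loop: for idx in range(9):
After iteration 1: idx = 0, count = 1
After iteration 2: idx = 1, count = 1
After iteration 3: idx = 2, count = 1
After iteration 4: idx = 3, count = 2
After iteration 5: idx = 4, count = 2
After iteration 6: idx = 5, count = 2
After iteration 7: idx = 6, count = 3
After iteration 8: idx = 7, count = 3
After iteration 9: idx = 8, count = 3
Loop ends.

Final answer: 3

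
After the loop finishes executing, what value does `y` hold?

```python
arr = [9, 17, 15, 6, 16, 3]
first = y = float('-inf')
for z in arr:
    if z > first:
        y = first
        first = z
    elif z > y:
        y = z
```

Let's trace through this code step by step.

Initialize: arr = [9, 17, 15, 6, 16, 3]
Initialize: first = -inf
Initialize: y = -inf
Entering loop: for z in arr:
After iteration 1: z = 9, first = 9, y = -inf
After iteration 2: z = 17, first = 17, y = 9
After iteration 3: z = 15, first = 17, y = 15
After iteration 4: z = 6, first = 17, y = 15
After iteration 5: z = 16, first = 17, y = 16
After iteration 6: z = 3, first = 17, y = 16
Loop ends.

Final answer: 16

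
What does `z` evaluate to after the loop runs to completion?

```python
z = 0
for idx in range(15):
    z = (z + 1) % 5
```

Let's trace through this code step by step.

Initialize: z = 0
Entering loop: for idx in range(15):
After iteration 1: idx = 0, z = 1
After iteration 2: idx = 1, z = 2
After iteration 3: idx = 2, z = 3
After iteration 4: idx = 3, z = 4
After iteration 5: idx = 4, z = 0
After iteration 6: idx = 5, z = 1
After iteration 7: idx = 6, z = 2
After iteration 8: idx = 7, z = 3
After iteration 9: idx = 8, z = 4
After iteration 10: idx = 9, z = 0
After iteration 11: idx = 10, z = 1
After iteration 12: idx = 11, z = 2
After iteration 13: idx = 12, z = 3
After iteration 14: idx = 13, z = 4
After iteration 15: idx = 14, z = 0
Loop ends.

Final answer: 0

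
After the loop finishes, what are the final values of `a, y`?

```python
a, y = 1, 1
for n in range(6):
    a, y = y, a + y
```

Let's trace through this code step by step.

Initialize: a = 1
Initialize: y = 1
Entering loop: for n in range(6):
After iteration 1: n = 0, a = 1, y = 2
After iteration 2: n = 1, a = 2, y = 3
After iteration 3: n = 2, a = 3, y = 5
After iteration 4: n = 3, a = 5, y = 8
After iteration 5: n = 4, a = 8, y = 13
After iteration 6: n = 5, a = 13, y = 21
Loop ends.

Final answer: 13, 21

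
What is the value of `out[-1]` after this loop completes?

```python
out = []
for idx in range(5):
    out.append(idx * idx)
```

Let's trace through this code step by step.

Initialize: out = []
Entering loop: for idx in range(5):
After iteration 1: idx = 0, out = [0]
After iteration 2: idx = 1, out = [0, 1]
After iteration 3: idx = 2, out = [0, 1, 4]
After iteration 4: idx = 3, out = [0, 1, 4, 9]
After iteration 5: idx = 4, out = [0, 1, 4, 9, 16]
Loop ends.
out[-1] = 16

Final answer: 16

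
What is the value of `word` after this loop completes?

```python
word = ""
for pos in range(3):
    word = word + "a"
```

Let's trace through this code step by step.

Initialize: word = ''
Entering loop: for pos in range(3):
After iteration 1: pos = 0, word = 'a'
After iteration 2: pos = 1, word = 'aa'
After iteration 3: pos = 2, word = 'aaa'
Loop ends.

Final answer: 'aaa'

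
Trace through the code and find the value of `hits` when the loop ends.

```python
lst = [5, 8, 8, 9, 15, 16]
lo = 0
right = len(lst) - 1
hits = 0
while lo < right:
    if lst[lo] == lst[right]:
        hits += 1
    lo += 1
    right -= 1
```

Let's trace through this code step by step.

Initialize: lst = [5, 8, 8, 9, 15, 16]
Initialize: lo = 0
Initialize: right = 5
Initialize: hits = 0
Entering loop: while lo < right:
After iteration 1: lo = 1, right = 4, hits = 0
After iteration 2: lo = 2, right = 3, hits = 0
After iteration 3: lo = 3, right = 2, hits = 0
Loop ends.

Final answer: 0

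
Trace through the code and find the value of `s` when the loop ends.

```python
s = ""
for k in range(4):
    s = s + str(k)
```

Let's trace through this code step by step.

Initialize: s = ''
Entering loop: for k in range(4):
After iteration 1: k = 0, s = '0'
After iteration 2: k = 1, s = '01'
After iteration 3: k = 2, s = '012'
After iteration 4: k = 3, s = '0123'
Loop ends.

Final answer: '0123'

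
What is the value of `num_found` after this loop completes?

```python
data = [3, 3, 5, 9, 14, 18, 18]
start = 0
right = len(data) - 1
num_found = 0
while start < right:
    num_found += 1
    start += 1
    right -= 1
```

Let's trace through this code step by step.

Initialize: data = [3, 3, 5, 9, 14, 18, 18]
Initialize: start = 0
Initialize: right = 6
Initialize: num_found = 0
Entering loop: while start < right:
After iteration 1: start = 1, right = 5, num_found = 1
After iteration 2: start = 2, right = 4, num_found = 2
After iteration 3: start = 3, right = 3, num_found = 3
Loop ends.

Final answer: 3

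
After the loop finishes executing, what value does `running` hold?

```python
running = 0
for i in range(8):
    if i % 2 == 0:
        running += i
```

Let's trace through this code step by step.

Initialize: running = 0
Entering loop: for i in range(8):
After iteration 1: i = 0, running = 0
After iteration 2: i = 1, running = 0
After iteration 3: i = 2, running = 2
After iteration 4: i = 3, running = 2
After iteration 5: i = 4, running = 6
After iteration 6: i = 5, running = 6
After iteration 7: i = 6, running = 12
After iteration 8: i = 7, running = 12
Loop ends.

Final answer: 12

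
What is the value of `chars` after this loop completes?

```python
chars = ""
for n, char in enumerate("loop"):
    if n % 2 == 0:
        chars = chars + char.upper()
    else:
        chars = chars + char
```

Let's trace through this code step by step.

Initialize: chars = ''
Entering loop: for n, char in enumerate("loop"):
After iteration 1: n = 0, char = 'l', chars = 'L'
After iteration 2: n = 1, char = 'o', chars = 'Lo'
After iteration 3: n = 2, char = 'o', chars = 'LoO'
After iteration 4: n = 3, char = 'p', chars = 'LoOp'
Loop ends.

Final answer: 'LoOp'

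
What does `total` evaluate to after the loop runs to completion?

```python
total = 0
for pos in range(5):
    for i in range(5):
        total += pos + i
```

Let's trace through this code step by step.

Initialize: total = 0
Entering loop: for pos in range(5):
After iteration 1: pos = 0, total = 10
After iteration 2: pos = 1, total = 25
After iteration 3: pos = 2, total = 45
After iteration 4: pos = 3, total = 70
After iteration 5: pos = 4, total = 100
Loop ends.

Final answer: 100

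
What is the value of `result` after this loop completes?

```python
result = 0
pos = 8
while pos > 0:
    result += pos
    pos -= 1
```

Let's trace through this code step by step.

Initialize: result = 0
Initialize: pos = 8
Entering loop: while pos > 0:
After iteration 1: result = 8, pos = 7
After iteration 2: result = 15, pos = 6
After iteration 3: result = 21, pos = 5
After iteration 4: result = 26, pos = 4
After iteration 5: result = 30, pos = 3
After iteration 6: result = 33, pos = 2
After iteration 7: result = 35, pos = 1
After iteration 8: result = 36, pos = 0
Loop ends.

Final answer: 36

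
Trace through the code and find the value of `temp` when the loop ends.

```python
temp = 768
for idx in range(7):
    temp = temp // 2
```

Let's trace through this code step by step.

Initialize: temp = 768
Entering loop: for idx in range(7):
After iteration 1: idx = 0, temp = 384
After iteration 2: idx = 1, temp = 192
After iteration 3: idx = 2, temp = 96
After iteration 4: idx = 3, temp = 48
After iteration 5: idx = 4, temp = 24
After iteration 6: idx = 5, temp = 12
After iteration 7: idx = 6, temp = 6
Loop ends.

Final answer: 6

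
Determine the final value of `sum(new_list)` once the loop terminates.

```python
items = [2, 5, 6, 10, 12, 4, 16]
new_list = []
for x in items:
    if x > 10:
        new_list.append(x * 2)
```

Let's trace through this code step by step.

Initialize: items = [2, 5, 6, 10, 12, 4, 16]
Initialize: new_list = []
Entering loop: for x in items:
After iteration 1: x = 2, new_list = []
After iteration 2: x = 5, new_list = []
After iteration 3: x = 6, new_list = []
After iteration 4: x = 10, new_list = []
After iteration 5: x = 12, new_list = [24]
After iteration 6: x = 4, new_list = [24]
After iteration 7: x = 16, new_list = [24, 32]
Loop ends.
sum(new_list) = 56

Final answer: 56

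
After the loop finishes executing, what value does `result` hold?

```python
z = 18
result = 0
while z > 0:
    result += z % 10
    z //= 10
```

Let's trace through this code step by step.

Initialize: z = 18
Initialize: result = 0
Entering loop: while z > 0:
After iteration 1: z = 1, result = 8
After iteration 2: z = 0, result = 9
Loop ends.

Final answer: 9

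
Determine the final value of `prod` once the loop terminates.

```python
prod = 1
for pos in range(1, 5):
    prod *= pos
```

Let's trace through this code step by step.

Initialize: prod = 1
Entering loop: for pos in range(1, 5):
After iteration 1: pos = 1, prod = 1
After iteration 2: pos = 2, prod = 2
After iteration 3: pos = 3, prod = 6
After iteration 4: pos = 4, prod = 24
Loop ends.

Final answer: 24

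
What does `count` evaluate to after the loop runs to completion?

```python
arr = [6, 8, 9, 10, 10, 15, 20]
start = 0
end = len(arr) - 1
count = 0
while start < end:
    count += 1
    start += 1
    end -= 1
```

Let's trace through this code step by step.

Initialize: arr = [6, 8, 9, 10, 10, 15, 20]
Initialize: start = 0
Initialize: end = 6
Initialize: count = 0
Entering loop: while start < end:
After iteration 1: start = 1, end = 5, count = 1
After iteration 2: start = 2, end = 4, count = 2
After iteration 3: start = 3, end = 3, count = 3
Loop ends.

Final answer: 3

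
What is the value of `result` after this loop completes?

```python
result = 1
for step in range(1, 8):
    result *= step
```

Let's trace through this code step by step.

Initialize: result = 1
Entering loop: for step in range(1, 8):
After iteration 1: step = 1, result = 1
After iteration 2: step = 2, result = 2
After iteration 3: step = 3, result = 6
After iteration 4: step = 4, result = 24
After iteration 5: step = 5, result = 120
After iteration 6: step = 6, result = 720
After iteration 7: step = 7, result = 5040
Loop ends.

Final answer: 5040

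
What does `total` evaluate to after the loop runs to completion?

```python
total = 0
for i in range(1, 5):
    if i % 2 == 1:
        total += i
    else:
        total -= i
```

Let's trace through this code step by step.

Initialize: total = 0
Entering loop: for i in range(1, 5):
After iteration 1: i = 1, total = 1
After iteration 2: i = 2, total = -1
After iteration 3: i = 3, total = 2
After iteration 4: i = 4, total = -2
Loop ends.

Final answer: -2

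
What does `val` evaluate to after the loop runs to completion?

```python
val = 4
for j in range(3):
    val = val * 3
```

Let's trace through this code step by step.

Initialize: val = 4
Entering loop: for j in range(3):
After iteration 1: j = 0, val = 12
After iteration 2: j = 1, val = 36
After iteration 3: j = 2, val = 108
Loop ends.

Final answer: 108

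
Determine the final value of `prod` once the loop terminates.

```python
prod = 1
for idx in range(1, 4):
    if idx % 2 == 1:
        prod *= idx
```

Let's trace through this code step by step.

Initialize: prod = 1
Entering loop: for idx in range(1, 4):
After iteration 1: idx = 1, prod = 1
After iteration 2: idx = 2, prod = 1
After iteration 3: idx = 3, prod = 3
Loop ends.

Final answer: 3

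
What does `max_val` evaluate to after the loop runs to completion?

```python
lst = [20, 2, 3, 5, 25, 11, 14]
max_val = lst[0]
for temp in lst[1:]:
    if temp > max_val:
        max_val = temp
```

Let's trace through this code step by step.

Initialize: lst = [20, 2, 3, 5, 25, 11, 14]
Initialize: max_val = 20
Entering loop: for temp in lst[1:]:
After iteration 1: temp = 2, max_val = 20
After iteration 2: temp = 3, max_val = 20
After iteration 3: temp = 5, max_val = 20
After iteration 4: temp = 25, max_val = 25
After iteration 5: temp = 11, max_val = 25
After iteration 6: temp = 14, max_val = 25
Loop ends.

Final answer: 25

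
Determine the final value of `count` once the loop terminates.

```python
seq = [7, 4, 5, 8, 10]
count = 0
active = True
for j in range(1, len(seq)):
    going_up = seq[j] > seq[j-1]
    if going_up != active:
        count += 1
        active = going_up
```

Let's trace through this code step by step.

Initialize: seq = [7, 4, 5, 8, 10]
Initialize: count = 0
Initialize: active = True
Entering loop: for j in range(1, len(seq)):
After iteration 1: j = 1, count = 1, active = False, going_up = False
After iteration 2: j = 2, count = 2, active = True, going_up = True
After iteration 3: j = 3, count = 2, active = True, going_up = True
After iteration 4: j = 4, count = 2, active = True, going_up = True
Loop ends.

Final answer: 2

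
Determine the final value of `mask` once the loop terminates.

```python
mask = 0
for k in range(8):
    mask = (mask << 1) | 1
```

Let's trace through this code step by step.

Initialize: mask = 0
Entering loop: for k in range(8):
After iteration 1: k = 0, mask = 1
After iteration 2: k = 1, mask = 3
After iteration 3: k = 2, mask = 7
After iteration 4: k = 3, mask = 15
After iteration 5: k = 4, mask = 31
After iteration 6: k = 5, mask = 63
After iteration 7: k = 6, mask = 127
After iteration 8: k = 7, mask = 255
Loop ends.

Final answer: 255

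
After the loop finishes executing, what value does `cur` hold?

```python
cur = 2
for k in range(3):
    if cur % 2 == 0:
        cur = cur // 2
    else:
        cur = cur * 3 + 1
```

Let's trace through this code step by step.

Initialize: cur = 2
Entering loop: for k in range(3):
After iteration 1: k = 0, cur = 1
After iteration 2: k = 1, cur = 4
After iteration 3: k = 2, cur = 2
Loop ends.

Final answer: 2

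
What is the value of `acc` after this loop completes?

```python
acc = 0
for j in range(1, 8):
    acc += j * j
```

Let's trace through this code step by step.

Initialize: acc = 0
Entering loop: for j in range(1, 8):
After iteration 1: j = 1, acc = 1
After iteration 2: j = 2, acc = 5
After iteration 3: j = 3, acc = 14
After iteration 4: j = 4, acc = 30
After iteration 5: j = 5, acc = 55
After iteration 6: j = 6, acc = 91
After iteration 7: j = 7, acc = 140
Loop ends.

Final answer: 140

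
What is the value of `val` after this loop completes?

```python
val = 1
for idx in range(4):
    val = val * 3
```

Let's trace through this code step by step.

Initialize: val = 1
Entering loop: for idx in range(4):
After iteration 1: idx = 0, val = 3
After iteration 2: idx = 1, val = 9
After iteration 3: idx = 2, val = 27
After iteration 4: idx = 3, val = 81
Loop ends.

Final answer: 81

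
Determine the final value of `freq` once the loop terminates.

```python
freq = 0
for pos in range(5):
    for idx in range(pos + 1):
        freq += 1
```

Let's trace through this code step by step.

Initialize: freq = 0
Entering loop: for pos in range(5):
After iteration 1: pos = 0, freq = 1, idx = 0
After iteration 2: pos = 1, freq = 3, idx = 1
After iteration 3: pos = 2, freq = 6, idx = 2
After iteration 4: pos = 3, freq = 10, idx = 3
After iteration 5: pos = 4, freq = 15, idx = 4
Loop ends.

Final answer: 15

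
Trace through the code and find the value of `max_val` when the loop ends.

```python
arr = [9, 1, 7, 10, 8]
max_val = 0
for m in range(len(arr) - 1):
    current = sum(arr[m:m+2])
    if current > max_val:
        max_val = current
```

Let's trace through this code step by step.

Initialize: arr = [9, 1, 7, 10, 8]
Initialize: max_val = 0
Entering loop: for m in range(len(arr) - 1):
After iteration 1: m = 0, max_val = 10, current = 10
After iteration 2: m = 1, max_val = 10, current = 8
After iteration 3: m = 2, max_val = 17, current = 17
After iteration 4: m = 3, max_val = 18, current = 18
Loop ends.

Final answer: 18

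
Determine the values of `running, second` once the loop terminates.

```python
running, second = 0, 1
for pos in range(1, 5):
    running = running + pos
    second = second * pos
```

Let's trace through this code step by step.

Initialize: running = 0
Initialize: second = 1
Entering loop: for pos in range(1, 5):
After iteration 1: pos = 1, running = 1, second = 1
After iteration 2: pos = 2, running = 3, second = 2
After iteration 3: pos = 3, running = 6, second = 6
After iteration 4: pos = 4, running = 10, second = 24
Loop ends.

Final answer: 10, 24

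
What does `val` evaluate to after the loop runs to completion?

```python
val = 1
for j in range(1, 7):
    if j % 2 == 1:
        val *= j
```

Let's trace through this code step by step.

Initialize: val = 1
Entering loop: for j in range(1, 7):
After iteration 1: j = 1, val = 1
After iteration 2: j = 2, val = 1
After iteration 3: j = 3, val = 3
After iteration 4: j = 4, val = 3
After iteration 5: j = 5, val = 15
After iteration 6: j = 6, val = 15
Loop ends.

Final answer: 15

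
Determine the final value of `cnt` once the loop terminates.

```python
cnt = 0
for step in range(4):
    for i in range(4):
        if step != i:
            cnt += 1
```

Let's trace through this code step by step.

Initialize: cnt = 0
Entering loop: for step in range(4):
After iteration 1: step = 0, cnt = 3
After iteration 2: step = 1, cnt = 6
After iteration 3: step = 2, cnt = 9
After iteration 4: step = 3, cnt = 12
Loop ends.

Final answer: 12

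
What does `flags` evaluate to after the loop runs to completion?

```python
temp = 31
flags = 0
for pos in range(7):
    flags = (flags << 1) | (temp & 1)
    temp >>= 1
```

Let's trace through this code step by step.

Initialize: temp = 31
Initialize: flags = 0
Entering loop: for pos in range(7):
After iteration 1: pos = 0, temp = 15, flags = 1
After iteration 2: pos = 1, temp = 7, flags = 3
After iteration 3: pos = 2, temp = 3, flags = 7
After iteration 4: pos = 3, temp = 1, flags = 15
After iteration 5: pos = 4, temp = 0, flags = 31
After iteration 6: pos = 5, temp = 0, flags = 62
After iteration 7: pos = 6, temp = 0, flags = 124
Loop ends.

Final answer: 124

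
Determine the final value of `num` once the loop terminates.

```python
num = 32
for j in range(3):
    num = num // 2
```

Let's trace through this code step by step.

Initialize: num = 32
Entering loop: for j in range(3):
After iteration 1: j = 0, num = 16
After iteration 2: j = 1, num = 8
After iteration 3: j = 2, num = 4
Loop ends.

Final answer: 4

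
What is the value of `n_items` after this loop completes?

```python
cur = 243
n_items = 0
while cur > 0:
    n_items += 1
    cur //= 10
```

Let's trace through this code step by step.

Initialize: cur = 243
Initialize: n_items = 0
Entering loop: while cur > 0:
After iteration 1: cur = 24, n_items = 1
After iteration 2: cur = 2, n_items = 2
After iteration 3: cur = 0, n_items = 3
Loop ends.

Final answer: 3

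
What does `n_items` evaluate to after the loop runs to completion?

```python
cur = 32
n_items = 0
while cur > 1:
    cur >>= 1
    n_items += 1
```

Let's trace through this code step by step.

Initialize: cur = 32
Initialize: n_items = 0
Entering loop: while cur > 1:
After iteration 1: cur = 16, n_items = 1
After iteration 2: cur = 8, n_items = 2
After iteration 3: cur = 4, n_items = 3
After iteration 4: cur = 2, n_items = 4
After iteration 5: cur = 1, n_items = 5
Loop ends.

Final answer: 5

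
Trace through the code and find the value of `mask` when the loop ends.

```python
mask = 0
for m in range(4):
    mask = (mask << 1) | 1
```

Let's trace through this code step by step.

Initialize: mask = 0
Entering loop: for m in range(4):
After iteration 1: m = 0, mask = 1
After iteration 2: m = 1, mask = 3
After iteration 3: m = 2, mask = 7
After iteration 4: m = 3, mask = 15
Loop ends.

Final answer: 15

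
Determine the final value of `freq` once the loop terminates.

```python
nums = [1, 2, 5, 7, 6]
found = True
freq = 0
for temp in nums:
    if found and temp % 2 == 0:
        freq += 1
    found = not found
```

Let's trace through this code step by step.

Initialize: nums = [1, 2, 5, 7, 6]
Initialize: found = True
Initialize: freq = 0
Entering loop: for temp in nums:
After iteration 1: temp = 1, found = False, freq = 0
After iteration 2: temp = 2, found = True, freq = 0
After iteration 3: temp = 5, found = False, freq = 0
After iteration 4: temp = 7, found = True, freq = 0
After iteration 5: temp = 6, found = False, freq = 1
Loop ends.

Final answer: 1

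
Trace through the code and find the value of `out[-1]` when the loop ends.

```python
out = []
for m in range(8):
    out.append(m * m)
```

Let's trace through this code step by step.

Initialize: out = []
Entering loop: for m in range(8):
After iteration 1: m = 0, out = [0]
After iteration 2: m = 1, out = [0, 1]
After iteration 3: m = 2, out = [0, 1, 4]
After iteration 4: m = 3, out = [0, 1, 4, 9]
After iteration 5: m = 4, out = [0, 1, 4, 9, 16]
After iteration 6: m = 5, out = [0, 1, 4, 9, 16, 25]
After iteration 7: m = 6, out = [0, 1, 4, 9, 16, 25, 36]
After iteration 8: m = 7, out = [0, 1, 4, 9, 16, 25, 36, 49]
Loop ends.
out[-1] = 49

Final answer: 49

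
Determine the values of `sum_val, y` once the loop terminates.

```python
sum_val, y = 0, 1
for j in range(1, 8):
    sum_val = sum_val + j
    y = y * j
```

Let's trace through this code step by step.

Initialize: sum_val = 0
Initialize: y = 1
Entering loop: for j in range(1, 8):
After iteration 1: j = 1, sum_val = 1, y = 1
After iteration 2: j = 2, sum_val = 3, y = 2
After iteration 3: j = 3, sum_val = 6, y = 6
After iteration 4: j = 4, sum_val = 10, y = 24
After iteration 5: j = 5, sum_val = 15, y = 120
After iteration 6: j = 6, sum_val = 21, y = 720
After iteration 7: j = 7, sum_val = 28, y = 5040
Loop ends.

Final answer: 28, 5040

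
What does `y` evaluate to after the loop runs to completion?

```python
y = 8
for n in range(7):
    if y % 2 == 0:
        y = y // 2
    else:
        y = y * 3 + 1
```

Let's trace through this code step by step.

Initialize: y = 8
Entering loop: for n in range(7):
After iteration 1: n = 0, y = 4
After iteration 2: n = 1, y = 2
After iteration 3: n = 2, y = 1
After iteration 4: n = 3, y = 4
After iteration 5: n = 4, y = 2
After iteration 6: n = 5, y = 1
After iteration 7: n = 6, y = 4
Loop ends.

Final answer: 4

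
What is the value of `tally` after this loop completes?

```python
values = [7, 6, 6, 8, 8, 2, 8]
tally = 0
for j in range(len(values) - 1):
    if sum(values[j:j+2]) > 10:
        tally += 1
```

Let's trace through this code step by step.

Initialize: values = [7, 6, 6, 8, 8, 2, 8]
Initialize: tally = 0
Entering loop: for j in range(len(values) - 1):
After iteration 1: j = 0, tally = 1
After iteration 2: j = 1, tally = 2
After iteration 3: j = 2, tally = 3
After iteration 4: j = 3, tally = 4
After iteration 5: j = 4, tally = 4
After iteration 6: j = 5, tally = 4
Loop ends.

Final answer: 4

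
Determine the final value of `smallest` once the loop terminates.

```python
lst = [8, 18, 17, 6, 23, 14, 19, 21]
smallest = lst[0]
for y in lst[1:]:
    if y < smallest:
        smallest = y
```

Let's trace through this code step by step.

Initialize: lst = [8, 18, 17, 6, 23, 14, 19, 21]
Initialize: smallest = 8
Entering loop: for y in lst[1:]:
After iteration 1: y = 18, smallest = 8
After iteration 2: y = 17, smallest = 8
After iteration 3: y = 6, smallest = 6
After iteration 4: y = 23, smallest = 6
After iteration 5: y = 14, smallest = 6
After iteration 6: y = 19, smallest = 6
After iteration 7: y = 21, smallest = 6
Loop ends.

Final answer: 6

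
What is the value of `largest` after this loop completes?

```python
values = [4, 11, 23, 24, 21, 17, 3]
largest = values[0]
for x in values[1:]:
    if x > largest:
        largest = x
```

Let's trace through this code step by step.

Initialize: values = [4, 11, 23, 24, 21, 17, 3]
Initialize: largest = 4
Entering loop: for x in values[1:]:
After iteration 1: x = 11, largest = 11
After iteration 2: x = 23, largest = 23
After iteration 3: x = 24, largest = 24
After iteration 4: x = 21, largest = 24
After iteration 5: x = 17, largest = 24
After iteration 6: x = 3, largest = 24
Loop ends.

Final answer: 24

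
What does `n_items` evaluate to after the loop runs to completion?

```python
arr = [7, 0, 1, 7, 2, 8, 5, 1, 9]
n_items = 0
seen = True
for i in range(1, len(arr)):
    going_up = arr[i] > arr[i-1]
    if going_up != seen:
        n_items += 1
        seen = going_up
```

Let's trace through this code step by step.

Initialize: arr = [7, 0, 1, 7, 2, 8, 5, 1, 9]
Initialize: n_items = 0
Initialize: seen = True
Entering loop: for i in range(1, len(arr)):
After iteration 1: i = 1, n_items = 1, seen = False, going_up = False
After iteration 2: i = 2, n_items = 2, seen = True, going_up = True
After iteration 3: i = 3, n_items = 2, seen = True, going_up = True
After iteration 4: i = 4, n_items = 3, seen = False, going_up = False
After iteration 5: i = 5, n_items = 4, seen = True, going_up = True
After iteration 6: i = 6, n_items = 5, seen = False, going_up = False
After iteration 7: i = 7, n_items = 5, seen = False, going_up = False
After iteration 8: i = 8, n_items = 6, seen = True, going_up = True
Loop ends.

Final answer: 6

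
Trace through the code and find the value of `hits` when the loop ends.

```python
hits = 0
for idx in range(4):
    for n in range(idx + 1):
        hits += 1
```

Let's trace through this code step by step.

Initialize: hits = 0
Entering loop: for idx in range(4):
After iteration 1: idx = 0, hits = 1, n = 0
After iteration 2: idx = 1, hits = 3, n = 1
After iteration 3: idx = 2, hits = 6, n = 2
After iteration 4: idx = 3, hits = 10, n = 3
Loop ends.

Final answer: 10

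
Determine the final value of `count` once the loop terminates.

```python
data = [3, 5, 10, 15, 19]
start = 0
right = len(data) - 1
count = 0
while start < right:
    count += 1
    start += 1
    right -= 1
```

Let's trace through this code step by step.

Initialize: data = [3, 5, 10, 15, 19]
Initialize: start = 0
Initialize: right = 4
Initialize: count = 0
Entering loop: while start < right:
After iteration 1: start = 1, right = 3, count = 1
After iteration 2: start = 2, right = 2, count = 2
Loop ends.

Final answer: 2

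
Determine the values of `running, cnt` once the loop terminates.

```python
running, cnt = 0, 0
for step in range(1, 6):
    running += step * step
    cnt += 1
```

Let's trace through this code step by step.

Initialize: running = 0
Initialize: cnt = 0
Entering loop: for step in range(1, 6):
After iteration 1: step = 1, running = 1, cnt = 1
After iteration 2: step = 2, running = 5, cnt = 2
After iteration 3: step = 3, running = 14, cnt = 3
After iteration 4: step = 4, running = 30, cnt = 4
After iteration 5: step = 5, running = 55, cnt = 5
Loop ends.

Final answer: 55, 5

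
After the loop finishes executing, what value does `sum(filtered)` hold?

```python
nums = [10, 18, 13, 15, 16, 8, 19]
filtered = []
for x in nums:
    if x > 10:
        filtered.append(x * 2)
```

Let's trace through this code step by step.

Initialize: nums = [10, 18, 13, 15, 16, 8, 19]
Initialize: filtered = []
Entering loop: for x in nums:
After iteration 1: x = 10, filtered = []
After iteration 2: x = 18, filtered = [36]
After iteration 3: x = 13, filtered = [36, 26]
After iteration 4: x = 15, filtered = [36, 26, 30]
After iteration 5: x = 16, filtered = [36, 26, 30, 32]
After iteration 6: x = 8, filtered = [36, 26, 30, 32]
After iteration 7: x = 19, filtered = [36, 26, 30, 32, 38]
Loop ends.
sum(filtered) = 162

Final answer: 162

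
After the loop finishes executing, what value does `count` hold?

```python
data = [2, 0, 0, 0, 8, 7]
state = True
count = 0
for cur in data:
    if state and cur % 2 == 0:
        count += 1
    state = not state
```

Let's trace through this code step by step.

Initialize: data = [2, 0, 0, 0, 8, 7]
Initialize: state = True
Initialize: count = 0
Entering loop: for cur in data:
After iteration 1: cur = 2, state = False, count = 1
After iteration 2: cur = 0, state = True, count = 1
After iteration 3: cur = 0, state = False, count = 2
After iteration 4: cur = 0, state = True, count = 2
After iteration 5: cur = 8, state = False, count = 3
After iteration 6: cur = 7, state = True, count = 3
Loop ends.

Final answer: 3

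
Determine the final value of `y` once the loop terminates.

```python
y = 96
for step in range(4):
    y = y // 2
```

Let's trace through this code step by step.

Initialize: y = 96
Entering loop: for step in range(4):
After iteration 1: step = 0, y = 48
After iteration 2: step = 1, y = 24
After iteration 3: step = 2, y = 12
After iteration 4: step = 3, y = 6
Loop ends.

Final answer: 6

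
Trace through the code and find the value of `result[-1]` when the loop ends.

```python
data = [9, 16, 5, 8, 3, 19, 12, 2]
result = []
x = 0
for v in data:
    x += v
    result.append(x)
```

Let's trace through this code step by step.

Initialize: data = [9, 16, 5, 8, 3, 19, 12, 2]
Initialize: result = []
Initialize: x = 0
Entering loop: for v in data:
After iteration 1: v = 9, result = [9], x = 9
After iteration 2: v = 16, result = [9, 25], x = 25
After iteration 3: v = 5, result = [9, 25, 30], x = 30
After iteration 4: v = 8, result = [9, 25, 30, 38], x = 38
After iteration 5: v = 3, result = [9, 25, 30, 38, 41], x = 41
After iteration 6: v = 19, result = [9, 25, 30, 38, 41, 60], x = 60
After iteration 7: v = 12, result = [9, 25, 30, 38, 41, 60, 72], x = 72
After iteration 8: v = 2, result = [9, 25, 30, 38, 41, 60, 72, 74], x = 74
Loop ends.
result[-1] = 74

Final answer: 74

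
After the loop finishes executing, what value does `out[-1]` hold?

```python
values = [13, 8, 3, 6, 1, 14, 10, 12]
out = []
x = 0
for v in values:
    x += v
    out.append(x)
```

Let's trace through this code step by step.

Initialize: values = [13, 8, 3, 6, 1, 14, 10, 12]
Initialize: out = []
Initialize: x = 0
Entering loop: for v in values:
After iteration 1: v = 13, out = [13], x = 13
After iteration 2: v = 8, out = [13, 21], x = 21
After iteration 3: v = 3, out = [13, 21, 24], x = 24
After iteration 4: v = 6, out = [13, 21, 24, 30], x = 30
After iteration 5: v = 1, out = [13, 21, 24, 30, 31], x = 31
After iteration 6: v = 14, out = [13, 21, 24, 30, 31, 45], x = 45
After iteration 7: v = 10, out = [13, 21, 24, 30, 31, 45, 55], x = 55
After iteration 8: v = 12, out = [13, 21, 24, 30, 31, 45, 55, 67], x = 67
Loop ends.
out[-1] = 67

Final answer: 67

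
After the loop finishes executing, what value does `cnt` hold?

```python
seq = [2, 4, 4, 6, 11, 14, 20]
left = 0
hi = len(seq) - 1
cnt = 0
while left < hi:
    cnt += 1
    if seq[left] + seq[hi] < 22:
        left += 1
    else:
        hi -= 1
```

Let's trace through this code step by step.

Initialize: seq = [2, 4, 4, 6, 11, 14, 20]
Initialize: left = 0
Initialize: hi = 6
Initialize: cnt = 0
Entering loop: while left < hi:
After iteration 1: left = 0, hi = 5, cnt = 1
After iteration 2: left = 1, hi = 5, cnt = 2
After iteration 3: left = 2, hi = 5, cnt = 3
After iteration 4: left = 3, hi = 5, cnt = 4
After iteration 5: left = 4, hi = 5, cnt = 5
After iteration 6: left = 4, hi = 4, cnt = 6
Loop ends.

Final answer: 6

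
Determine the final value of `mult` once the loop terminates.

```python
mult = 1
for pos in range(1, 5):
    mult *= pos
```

Let's trace through this code step by step.

Initialize: mult = 1
Entering loop: for pos in range(1, 5):
After iteration 1: pos = 1, mult = 1
After iteration 2: pos = 2, mult = 2
After iteration 3: pos = 3, mult = 6
After iteration 4: pos = 4, mult = 24
Loop ends.

Final answer: 24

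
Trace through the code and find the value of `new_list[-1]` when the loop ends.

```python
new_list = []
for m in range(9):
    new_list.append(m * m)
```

Let's trace through this code step by step.

Initialize: new_list = []
Entering loop: for m in range(9):
After iteration 1: m = 0, new_list = [0]
After iteration 2: m = 1, new_list = [0, 1]
After iteration 3: m = 2, new_list = [0, 1, 4]
After iteration 4: m = 3, new_list = [0, 1, 4, 9]
After iteration 5: m = 4, new_list = [0, 1, 4, 9, 16]
After iteration 6: m = 5, new_list = [0, 1, 4, 9, 16, 25]
After iteration 7: m = 6, new_list = [0, 1, 4, 9, 16, 25, 36]
After iteration 8: m = 7, new_list = [0, 1, 4, 9, 16, 25, 36, 49]
After iteration 9: m = 8, new_list = [0, 1, 4, 9, 16, 25, 36, 49, 64]
Loop ends.
new_list[-1] = 64

Final answer: 64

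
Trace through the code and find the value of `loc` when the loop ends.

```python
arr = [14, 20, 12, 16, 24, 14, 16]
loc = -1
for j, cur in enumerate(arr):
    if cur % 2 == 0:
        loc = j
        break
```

Let's trace through this code step by step.

Initialize: arr = [14, 20, 12, 16, 24, 14, 16]
Initialize: loc = -1
Entering loop: for j, cur in enumerate(arr):
After iteration 1: j = 0, cur = 14, loc = 0
Loop ends.

Final answer: 0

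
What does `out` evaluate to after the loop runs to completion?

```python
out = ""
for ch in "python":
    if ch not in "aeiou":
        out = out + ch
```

Let's trace through this code step by step.

Initialize: out = ''
Entering loop: for ch in "python":
After iteration 1: ch = 'p', out = 'p'
After iteration 2: ch = 'y', out = 'py'
After iteration 3: ch = 't', out = 'pyt'
After iteration 4: ch = 'h', out = 'pyth'
After iteration 5: ch = 'o', out = 'pyth'
After iteration 6: ch = 'n', out = 'pythn'
Loop ends.

Final answer: 'pythn'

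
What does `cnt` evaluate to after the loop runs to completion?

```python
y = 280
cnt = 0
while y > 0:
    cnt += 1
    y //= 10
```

Let's trace through this code step by step.

Initialize: y = 280
Initialize: cnt = 0
Entering loop: while y > 0:
After iteration 1: y = 28, cnt = 1
After iteration 2: y = 2, cnt = 2
After iteration 3: y = 0, cnt = 3
Loop ends.

Final answer: 3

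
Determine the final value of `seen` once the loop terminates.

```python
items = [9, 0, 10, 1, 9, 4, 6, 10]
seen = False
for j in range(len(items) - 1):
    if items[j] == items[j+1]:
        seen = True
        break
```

Let's trace through this code step by step.

Initialize: items = [9, 0, 10, 1, 9, 4, 6, 10]
Initialize: seen = False
Entering loop: for j in range(len(items) - 1):
After iteration 1: j = 0, seen = False
After iteration 2: j = 1, seen = False
After iteration 3: j = 2, seen = False
After iteration 4: j = 3, seen = False
After iteration 5: j = 4, seen = False
After iteration 6: j = 5, seen = False
After iteration 7: j = 6, seen = False
Loop ends.

Final answer: False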